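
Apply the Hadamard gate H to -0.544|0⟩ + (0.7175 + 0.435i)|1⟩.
(0.1227 + 0.3076i)|0⟩ + (-0.892 - 0.3076i)|1⟩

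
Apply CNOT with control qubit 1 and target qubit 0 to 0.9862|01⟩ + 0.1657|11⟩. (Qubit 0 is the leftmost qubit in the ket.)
0.1657|01⟩ + 0.9862|11⟩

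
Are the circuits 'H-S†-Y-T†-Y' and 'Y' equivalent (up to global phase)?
No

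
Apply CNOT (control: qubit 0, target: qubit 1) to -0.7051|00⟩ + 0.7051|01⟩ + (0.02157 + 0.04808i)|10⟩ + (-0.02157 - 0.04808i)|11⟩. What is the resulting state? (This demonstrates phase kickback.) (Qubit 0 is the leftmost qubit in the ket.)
-0.7051|00⟩ + 0.7051|01⟩ + (-0.02157 - 0.04808i)|10⟩ + (0.02157 + 0.04808i)|11⟩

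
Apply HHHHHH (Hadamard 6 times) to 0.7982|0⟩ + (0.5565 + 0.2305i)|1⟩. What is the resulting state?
0.7982|0⟩ + (0.5565 + 0.2305i)|1⟩

H² = I, so an even number of Hadamards cancels: H^6 = I and the state is unchanged.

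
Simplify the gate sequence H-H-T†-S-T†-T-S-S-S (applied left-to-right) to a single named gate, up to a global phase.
T†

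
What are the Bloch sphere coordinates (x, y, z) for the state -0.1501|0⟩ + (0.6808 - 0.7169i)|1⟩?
(-0.2044, 0.2152, -0.9549)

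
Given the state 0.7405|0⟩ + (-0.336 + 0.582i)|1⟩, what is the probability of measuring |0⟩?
0.5483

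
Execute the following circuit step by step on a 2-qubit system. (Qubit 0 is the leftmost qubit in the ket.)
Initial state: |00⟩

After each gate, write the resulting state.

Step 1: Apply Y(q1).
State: i|01⟩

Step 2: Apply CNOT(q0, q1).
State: i|01⟩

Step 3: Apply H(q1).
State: (1/√2)i|00⟩ - (1/√2)i|01⟩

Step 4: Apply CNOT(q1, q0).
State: (1/√2)i|00⟩ - (1/√2)i|11⟩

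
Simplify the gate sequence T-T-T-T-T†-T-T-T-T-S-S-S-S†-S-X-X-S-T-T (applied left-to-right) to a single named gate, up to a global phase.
T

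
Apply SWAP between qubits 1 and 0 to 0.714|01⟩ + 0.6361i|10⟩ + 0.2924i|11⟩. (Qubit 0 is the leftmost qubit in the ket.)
0.6361i|01⟩ + 0.714|10⟩ + 0.2924i|11⟩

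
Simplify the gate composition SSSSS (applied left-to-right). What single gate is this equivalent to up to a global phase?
S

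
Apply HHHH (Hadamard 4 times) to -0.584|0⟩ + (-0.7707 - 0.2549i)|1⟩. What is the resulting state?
-0.584|0⟩ + (-0.7707 - 0.2549i)|1⟩

H² = I, so an even number of Hadamards cancels: H^4 = I and the state is unchanged.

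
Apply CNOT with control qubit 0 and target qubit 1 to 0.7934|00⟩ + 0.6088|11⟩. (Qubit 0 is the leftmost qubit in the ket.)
0.7934|00⟩ + 0.6088|10⟩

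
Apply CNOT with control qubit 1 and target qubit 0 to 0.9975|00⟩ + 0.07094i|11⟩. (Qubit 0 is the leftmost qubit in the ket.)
0.9975|00⟩ + 0.07094i|01⟩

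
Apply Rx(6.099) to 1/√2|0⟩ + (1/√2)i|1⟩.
-0.6391|0⟩ - 0.7691i|1⟩

Rx(6.099) = [[cos(θ/2), −i·sin(θ/2)], [−i·sin(θ/2), cos(θ/2)]]; θ = 6.099, cos(θ/2) ≈ -0.995762, sin(θ/2) ≈ 0.0919625.
With a = amp(|0⟩) = 1/√2 and b = amp(|1⟩) = (1/√2)i:
new amp(|0⟩) = (-0.995762)·a + (-0.0919625i)·b = -0.6391
new amp(|1⟩) = (-0.0919625i)·a + (-0.995762)·b = -0.7691i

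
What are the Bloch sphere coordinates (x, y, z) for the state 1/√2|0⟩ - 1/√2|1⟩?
(-1, 0, 0)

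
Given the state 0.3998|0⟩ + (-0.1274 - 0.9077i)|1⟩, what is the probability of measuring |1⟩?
0.8402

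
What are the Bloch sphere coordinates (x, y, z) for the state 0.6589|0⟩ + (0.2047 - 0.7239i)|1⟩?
(0.2698, -0.954, -0.1318)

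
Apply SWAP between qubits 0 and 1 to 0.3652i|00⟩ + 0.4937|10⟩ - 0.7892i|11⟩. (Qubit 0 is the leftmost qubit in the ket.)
0.3652i|00⟩ + 0.4937|01⟩ - 0.7892i|11⟩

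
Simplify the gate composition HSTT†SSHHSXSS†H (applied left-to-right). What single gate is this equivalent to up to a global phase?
Z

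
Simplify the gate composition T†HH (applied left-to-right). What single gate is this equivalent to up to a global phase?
T†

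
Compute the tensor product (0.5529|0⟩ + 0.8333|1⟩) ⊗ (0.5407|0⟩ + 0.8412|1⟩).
0.299|00⟩ + 0.4651|01⟩ + 0.4506|10⟩ + 0.701|11⟩

amp(|b₁b₂…⟩) = product of the factor amplitudes for bits b₁, b₂, …; only kets whose every factor amplitude is nonzero survive.
|00⟩: (0.5529)(0.5407) = 0.299
|01⟩: (0.5529)(0.8412) = 0.4651
|10⟩: (0.8333)(0.5407) = 0.4506
|11⟩: (0.8333)(0.8412) = 0.701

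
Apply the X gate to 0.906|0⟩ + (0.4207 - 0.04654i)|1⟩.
(0.4207 - 0.04654i)|0⟩ + 0.906|1⟩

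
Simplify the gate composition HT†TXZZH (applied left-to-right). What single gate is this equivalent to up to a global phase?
Z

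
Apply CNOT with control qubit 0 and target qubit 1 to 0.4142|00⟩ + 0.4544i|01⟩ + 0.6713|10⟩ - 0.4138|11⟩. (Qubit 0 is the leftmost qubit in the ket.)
0.4142|00⟩ + 0.4544i|01⟩ - 0.4138|10⟩ + 0.6713|11⟩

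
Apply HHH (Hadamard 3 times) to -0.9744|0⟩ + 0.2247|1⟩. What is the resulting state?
-0.5301|0⟩ - 0.8479|1⟩

H² = I, so H^3 = H: a single Hadamard. With (a, b) = (-0.9744, 0.2247), H gives ((a + b)/√2, (a − b)/√2) = (-0.5301, -0.8479).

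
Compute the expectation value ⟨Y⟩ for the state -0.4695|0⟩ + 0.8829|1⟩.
0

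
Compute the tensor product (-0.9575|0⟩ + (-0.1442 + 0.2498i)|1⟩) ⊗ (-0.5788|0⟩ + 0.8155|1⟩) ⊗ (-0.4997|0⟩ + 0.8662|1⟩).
-0.2769|000⟩ + 0.48|001⟩ + 0.3902|010⟩ - 0.6764|011⟩ + (-0.04171 + 0.07225i)|100⟩ + (0.0723 - 0.1252i)|101⟩ + (0.05876 - 0.1018i)|110⟩ + (-0.1019 + 0.1765i)|111⟩

amp(|b₁b₂…⟩) = product of the factor amplitudes for bits b₁, b₂, …; only kets whose every factor amplitude is nonzero survive.
|000⟩: (-0.9575)(-0.5788)(-0.4997) = -0.2769
|001⟩: (-0.9575)(-0.5788)(0.8662) = 0.48
|010⟩: (-0.9575)(0.8155)(-0.4997) = 0.3902
|011⟩: (-0.9575)(0.8155)(0.8662) = -0.6764
|100⟩: (-0.1442 + 0.2498i)(-0.5788)(-0.4997) = (-0.04171 + 0.07225i)
|101⟩: (-0.1442 + 0.2498i)(-0.5788)(0.8662) = (0.0723 - 0.1252i)
|110⟩: (-0.1442 + 0.2498i)(0.8155)(-0.4997) = (0.05876 - 0.1018i)
|111⟩: (-0.1442 + 0.2498i)(0.8155)(0.8662) = (-0.1019 + 0.1765i)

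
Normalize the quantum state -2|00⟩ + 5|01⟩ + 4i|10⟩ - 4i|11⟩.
-0.2561|00⟩ + 0.6402|01⟩ + 0.5121i|10⟩ - 0.5121i|11⟩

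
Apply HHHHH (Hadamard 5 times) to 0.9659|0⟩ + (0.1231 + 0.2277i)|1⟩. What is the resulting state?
(0.77 + 0.161i)|0⟩ + (0.5959 - 0.161i)|1⟩

H² = I, so H^5 = H: a single Hadamard. With (a, b) = (0.9659, (0.1231 + 0.2277i)), H gives ((a + b)/√2, (a − b)/√2) = ((0.77 + 0.161i), (0.5959 - 0.161i)).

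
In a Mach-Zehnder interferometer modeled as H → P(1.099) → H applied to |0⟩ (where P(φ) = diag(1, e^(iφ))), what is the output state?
(0.7272 + 0.4454i)|0⟩ + (0.2728 - 0.4454i)|1⟩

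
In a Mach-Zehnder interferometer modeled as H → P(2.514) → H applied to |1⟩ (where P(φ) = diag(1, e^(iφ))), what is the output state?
(0.9047 - 0.2936i)|0⟩ + (0.09528 + 0.2936i)|1⟩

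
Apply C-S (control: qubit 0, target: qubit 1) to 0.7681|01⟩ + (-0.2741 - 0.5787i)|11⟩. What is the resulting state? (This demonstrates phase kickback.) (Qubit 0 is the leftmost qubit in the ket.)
0.7681|01⟩ + (0.5787 - 0.2741i)|11⟩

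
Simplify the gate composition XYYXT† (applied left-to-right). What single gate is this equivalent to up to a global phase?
T†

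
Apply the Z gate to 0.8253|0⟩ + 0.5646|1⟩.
0.8253|0⟩ - 0.5646|1⟩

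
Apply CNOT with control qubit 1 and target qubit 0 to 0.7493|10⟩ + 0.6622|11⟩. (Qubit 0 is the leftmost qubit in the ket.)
0.6622|01⟩ + 0.7493|10⟩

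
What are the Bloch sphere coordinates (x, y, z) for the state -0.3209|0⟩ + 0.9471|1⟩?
(-0.6078, 0, -0.794)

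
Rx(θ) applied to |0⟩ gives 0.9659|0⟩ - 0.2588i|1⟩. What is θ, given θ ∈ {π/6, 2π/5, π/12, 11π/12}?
π/6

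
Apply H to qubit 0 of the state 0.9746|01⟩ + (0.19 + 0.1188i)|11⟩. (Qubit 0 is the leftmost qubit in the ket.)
(0.8235 + 0.084i)|01⟩ + (0.5548 - 0.084i)|11⟩

H on qubit 0 mixes each pair of kets that differ only in qubit 0: amplitudes (a, b) of (|…0…⟩, |…1…⟩) become ((a + b)/√2, (a − b)/√2). Kets absent from the input have amplitude 0.
(|01⟩, |11⟩): (a, b) = (0.9746, (0.19 + 0.1188i)) → ((0.8235 + 0.084i), (0.5548 - 0.084i))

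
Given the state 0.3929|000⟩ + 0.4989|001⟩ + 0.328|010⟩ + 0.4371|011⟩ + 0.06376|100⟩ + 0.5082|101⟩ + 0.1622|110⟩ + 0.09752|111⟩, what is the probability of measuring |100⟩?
0.004065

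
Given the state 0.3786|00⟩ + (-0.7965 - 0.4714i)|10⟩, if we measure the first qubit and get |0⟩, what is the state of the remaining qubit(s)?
|0⟩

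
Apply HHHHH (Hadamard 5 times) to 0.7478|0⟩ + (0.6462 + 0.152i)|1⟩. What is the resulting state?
(0.9857 + 0.1075i)|0⟩ + (0.07184 - 0.1075i)|1⟩

H² = I, so H^5 = H: a single Hadamard. With (a, b) = (0.7478, (0.6462 + 0.152i)), H gives ((a + b)/√2, (a − b)/√2) = ((0.9857 + 0.1075i), (0.07184 - 0.1075i)).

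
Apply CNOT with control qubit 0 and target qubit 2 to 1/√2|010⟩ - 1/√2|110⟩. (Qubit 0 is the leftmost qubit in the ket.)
1/√2|010⟩ - 1/√2|111⟩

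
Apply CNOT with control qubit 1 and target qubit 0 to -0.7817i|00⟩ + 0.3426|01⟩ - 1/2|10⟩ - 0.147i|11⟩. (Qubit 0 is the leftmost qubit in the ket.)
-0.7817i|00⟩ - 0.147i|01⟩ - 1/2|10⟩ + 0.3426|11⟩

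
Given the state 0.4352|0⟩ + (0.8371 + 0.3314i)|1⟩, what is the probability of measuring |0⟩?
0.1894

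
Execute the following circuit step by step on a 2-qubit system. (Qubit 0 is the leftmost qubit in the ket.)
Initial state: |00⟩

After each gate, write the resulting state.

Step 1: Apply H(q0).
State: 1/√2|00⟩ + 1/√2|10⟩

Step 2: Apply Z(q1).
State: 1/√2|00⟩ + 1/√2|10⟩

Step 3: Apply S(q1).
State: 1/√2|00⟩ + 1/√2|10⟩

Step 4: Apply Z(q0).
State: 1/√2|00⟩ - 1/√2|10⟩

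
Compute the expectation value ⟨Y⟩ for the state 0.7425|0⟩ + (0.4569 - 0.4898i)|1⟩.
-0.7274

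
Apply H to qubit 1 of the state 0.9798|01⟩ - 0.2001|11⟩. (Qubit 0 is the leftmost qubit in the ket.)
0.6928|00⟩ - 0.6928|01⟩ - 0.1415|10⟩ + 0.1415|11⟩

H on qubit 1 mixes each pair of kets that differ only in qubit 1: amplitudes (a, b) of (|…0…⟩, |…1…⟩) become ((a + b)/√2, (a − b)/√2). Kets absent from the input have amplitude 0.
(|00⟩, |01⟩): (a, b) = (0, 0.9798) → (0.6928, -0.6928)
(|10⟩, |11⟩): (a, b) = (0, -0.2001) → (-0.1415, 0.1415)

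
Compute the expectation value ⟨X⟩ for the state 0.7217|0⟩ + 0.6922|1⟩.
0.9991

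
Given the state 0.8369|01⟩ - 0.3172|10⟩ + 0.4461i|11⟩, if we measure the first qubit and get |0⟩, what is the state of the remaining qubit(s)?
|1⟩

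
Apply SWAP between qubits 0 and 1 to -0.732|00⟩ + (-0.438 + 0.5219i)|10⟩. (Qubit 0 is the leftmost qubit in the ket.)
-0.732|00⟩ + (-0.438 + 0.5219i)|01⟩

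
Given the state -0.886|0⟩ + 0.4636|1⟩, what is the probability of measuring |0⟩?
0.785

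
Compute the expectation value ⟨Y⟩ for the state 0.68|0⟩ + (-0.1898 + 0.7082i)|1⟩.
0.9632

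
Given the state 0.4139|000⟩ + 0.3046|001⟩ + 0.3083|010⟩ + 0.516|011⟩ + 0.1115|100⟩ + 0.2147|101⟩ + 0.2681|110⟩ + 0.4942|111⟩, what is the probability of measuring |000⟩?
0.1713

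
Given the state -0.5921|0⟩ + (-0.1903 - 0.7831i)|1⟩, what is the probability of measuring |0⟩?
0.3506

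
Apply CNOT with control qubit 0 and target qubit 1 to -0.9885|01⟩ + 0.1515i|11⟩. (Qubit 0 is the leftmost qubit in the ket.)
-0.9885|01⟩ + 0.1515i|10⟩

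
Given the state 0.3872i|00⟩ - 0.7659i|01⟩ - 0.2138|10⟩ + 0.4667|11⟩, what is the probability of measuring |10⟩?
0.04571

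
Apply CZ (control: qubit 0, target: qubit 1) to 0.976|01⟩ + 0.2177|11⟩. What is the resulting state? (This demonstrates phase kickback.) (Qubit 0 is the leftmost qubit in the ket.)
0.976|01⟩ - 0.2177|11⟩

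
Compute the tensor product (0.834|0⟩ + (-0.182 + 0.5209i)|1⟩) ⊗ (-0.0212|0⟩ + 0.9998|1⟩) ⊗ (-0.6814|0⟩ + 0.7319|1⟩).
0.01205|000⟩ - 0.01294|001⟩ - 0.5682|010⟩ + 0.6103|011⟩ + (-0.002629 + 0.007525i)|100⟩ + (0.002824 - 0.008082i)|101⟩ + (0.124 - 0.3549i)|110⟩ + (-0.1332 + 0.3812i)|111⟩

amp(|b₁b₂…⟩) = product of the factor amplitudes for bits b₁, b₂, …; only kets whose every factor amplitude is nonzero survive.
|000⟩: (0.834)(-0.0212)(-0.6814) = 0.01205
|001⟩: (0.834)(-0.0212)(0.7319) = -0.01294
|010⟩: (0.834)(0.9998)(-0.6814) = -0.5682
|011⟩: (0.834)(0.9998)(0.7319) = 0.6103
|100⟩: (-0.182 + 0.5209i)(-0.0212)(-0.6814) = (-0.002629 + 0.007525i)
|101⟩: (-0.182 + 0.5209i)(-0.0212)(0.7319) = (0.002824 - 0.008082i)
|110⟩: (-0.182 + 0.5209i)(0.9998)(-0.6814) = (0.124 - 0.3549i)
|111⟩: (-0.182 + 0.5209i)(0.9998)(0.7319) = (-0.1332 + 0.3812i)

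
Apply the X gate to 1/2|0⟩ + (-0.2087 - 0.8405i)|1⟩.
(-0.2087 - 0.8405i)|0⟩ + 1/2|1⟩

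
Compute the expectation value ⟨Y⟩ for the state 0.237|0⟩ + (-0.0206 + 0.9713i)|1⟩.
0.4604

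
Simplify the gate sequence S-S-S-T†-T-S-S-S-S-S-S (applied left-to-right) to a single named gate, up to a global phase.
S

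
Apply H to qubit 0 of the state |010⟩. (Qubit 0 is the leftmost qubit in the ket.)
1/√2|010⟩ + 1/√2|110⟩

H on qubit 0 mixes each pair of kets that differ only in qubit 0: amplitudes (a, b) of (|…0…⟩, |…1…⟩) become ((a + b)/√2, (a − b)/√2). Kets absent from the input have amplitude 0.
(|010⟩, |110⟩): (a, b) = (1, 0) → (1/√2, 1/√2)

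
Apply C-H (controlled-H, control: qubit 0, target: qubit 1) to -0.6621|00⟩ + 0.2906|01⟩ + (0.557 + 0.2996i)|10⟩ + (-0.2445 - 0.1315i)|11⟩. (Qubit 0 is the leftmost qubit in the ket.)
-0.6621|00⟩ + 0.2906|01⟩ + (0.221 + 0.1189i)|10⟩ + (0.5667 + 0.3048i)|11⟩

C-H leaves the control-|0⟩ kets |00⟩, |01⟩ unchanged and applies H to qubit 1 on the control-|1⟩ pair (|10⟩, |11⟩).
H = [[1/√2, 1/√2], [1/√2, -1/√2]].
With a = amp(|10⟩) = (0.557 + 0.2996i) and b = amp(|11⟩) = (-0.2445 - 0.1315i):
new amp(|10⟩) = (1/√2)·a + (1/√2)·b = (0.221 + 0.1189i)
new amp(|11⟩) = (1/√2)·a + (-1/√2)·b = (0.5667 + 0.3048i)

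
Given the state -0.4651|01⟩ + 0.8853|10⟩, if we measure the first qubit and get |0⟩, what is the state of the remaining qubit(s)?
-|1⟩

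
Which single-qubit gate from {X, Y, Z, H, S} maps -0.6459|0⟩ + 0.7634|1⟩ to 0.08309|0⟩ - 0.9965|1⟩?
H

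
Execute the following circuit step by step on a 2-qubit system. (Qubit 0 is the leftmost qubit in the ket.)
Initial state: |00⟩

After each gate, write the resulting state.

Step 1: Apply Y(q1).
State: i|01⟩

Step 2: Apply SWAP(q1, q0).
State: i|10⟩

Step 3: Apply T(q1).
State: i|10⟩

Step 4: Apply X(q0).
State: i|00⟩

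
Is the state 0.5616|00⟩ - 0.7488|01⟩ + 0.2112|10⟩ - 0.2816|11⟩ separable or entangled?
Separable

Writing the state as a|00⟩ + b|01⟩ + c|10⟩ + d|11⟩, it is a product state iff ad − bc = 0.
Here (a, b, c, d) = (0.5616, -0.7488, 0.2112, -0.2816): ad − bc = (0.5616)(-0.2816) − (-0.7488)(0.2112) = 0, so the state is separable.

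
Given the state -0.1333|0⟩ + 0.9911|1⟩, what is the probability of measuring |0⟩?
0.01777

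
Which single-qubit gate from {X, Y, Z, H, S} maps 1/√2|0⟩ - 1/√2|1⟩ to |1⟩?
H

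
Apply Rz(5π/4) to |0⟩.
(-0.3827 - 0.9239i)|0⟩

Rz(5π/4) = [[e^(−iθ/2), 0], [0, e^(iθ/2)]] with e^(±iθ/2) = cos(θ/2) ± i·sin(θ/2); θ = 5π/4, cos(θ/2) ≈ -0.382683, sin(θ/2) ≈ 0.92388.
With a = amp(|0⟩) = 1 and b = amp(|1⟩) = 0:
new amp(|0⟩) = (-0.382683 - 0.92388i)·a = (-0.3827 - 0.9239i)
new amp(|1⟩) = (-0.382683 + 0.92388i)·b = 0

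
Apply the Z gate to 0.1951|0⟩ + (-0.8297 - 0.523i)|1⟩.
0.1951|0⟩ + (0.8297 + 0.523i)|1⟩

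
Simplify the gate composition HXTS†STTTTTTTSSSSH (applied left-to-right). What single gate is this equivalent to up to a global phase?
Z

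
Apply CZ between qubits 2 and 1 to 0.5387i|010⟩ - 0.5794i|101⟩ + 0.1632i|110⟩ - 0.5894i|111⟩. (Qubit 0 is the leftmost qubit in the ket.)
0.5387i|010⟩ - 0.5794i|101⟩ + 0.1632i|110⟩ + 0.5894i|111⟩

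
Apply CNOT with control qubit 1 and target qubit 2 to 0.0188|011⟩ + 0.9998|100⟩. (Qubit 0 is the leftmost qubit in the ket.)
0.0188|010⟩ + 0.9998|100⟩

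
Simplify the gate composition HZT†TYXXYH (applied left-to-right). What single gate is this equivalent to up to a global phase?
X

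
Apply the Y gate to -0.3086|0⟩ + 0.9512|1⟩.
-0.9512i|0⟩ - 0.3086i|1⟩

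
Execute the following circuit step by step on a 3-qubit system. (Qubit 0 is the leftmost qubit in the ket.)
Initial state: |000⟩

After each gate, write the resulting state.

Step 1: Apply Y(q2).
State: i|001⟩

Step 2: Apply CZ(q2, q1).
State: i|001⟩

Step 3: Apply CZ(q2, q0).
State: i|001⟩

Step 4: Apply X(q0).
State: i|101⟩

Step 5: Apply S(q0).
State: -|101⟩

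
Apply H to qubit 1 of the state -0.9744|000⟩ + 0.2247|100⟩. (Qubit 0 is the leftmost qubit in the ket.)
-0.689|000⟩ - 0.689|010⟩ + 0.1589|100⟩ + 0.1589|110⟩

H on qubit 1 mixes each pair of kets that differ only in qubit 1: amplitudes (a, b) of (|…0…⟩, |…1…⟩) become ((a + b)/√2, (a − b)/√2). Kets absent from the input have amplitude 0.
(|000⟩, |010⟩): (a, b) = (-0.9744, 0) → (-0.689, -0.689)
(|100⟩, |110⟩): (a, b) = (0.2247, 0) → (0.1589, 0.1589)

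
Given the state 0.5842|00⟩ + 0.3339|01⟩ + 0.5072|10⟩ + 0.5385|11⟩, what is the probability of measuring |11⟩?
0.29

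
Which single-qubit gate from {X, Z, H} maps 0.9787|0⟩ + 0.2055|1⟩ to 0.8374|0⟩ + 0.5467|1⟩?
H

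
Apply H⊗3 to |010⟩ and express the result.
1/√8|000⟩ + 1/√8|001⟩ - 1/√8|010⟩ - 1/√8|011⟩ + 1/√8|100⟩ + 1/√8|101⟩ - 1/√8|110⟩ - 1/√8|111⟩

H⊗3 gives amp(|y⟩) = (1/2√2) Σ_x (−1)^(x·y) amp(|x⟩), where x·y is the number of positions in which both x and y have a 1.
|000⟩: (1)/(2√2) = 1/√8
|001⟩: (1)/(2√2) = 1/√8
|010⟩: (-1)/(2√2) = -1/√8
|011⟩: (-1)/(2√2) = -1/√8
|100⟩: (1)/(2√2) = 1/√8
|101⟩: (1)/(2√2) = 1/√8
|110⟩: (-1)/(2√2) = -1/√8
|111⟩: (-1)/(2√2) = -1/√8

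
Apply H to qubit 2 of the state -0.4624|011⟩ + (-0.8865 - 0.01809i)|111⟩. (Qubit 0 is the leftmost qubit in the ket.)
-0.327|010⟩ + 0.327|011⟩ + (-0.6269 - 0.01279i)|110⟩ + (0.6269 + 0.01279i)|111⟩

H on qubit 2 mixes each pair of kets that differ only in qubit 2: amplitudes (a, b) of (|…0…⟩, |…1…⟩) become ((a + b)/√2, (a − b)/√2). Kets absent from the input have amplitude 0.
(|010⟩, |011⟩): (a, b) = (0, -0.4624) → (-0.327, 0.327)
(|110⟩, |111⟩): (a, b) = (0, (-0.8865 - 0.01809i)) → ((-0.6269 - 0.01279i), (0.6269 + 0.01279i))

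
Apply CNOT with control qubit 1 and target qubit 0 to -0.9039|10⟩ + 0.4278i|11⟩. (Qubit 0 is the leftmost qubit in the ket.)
0.4278i|01⟩ - 0.9039|10⟩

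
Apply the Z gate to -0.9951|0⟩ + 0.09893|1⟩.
-0.9951|0⟩ - 0.09893|1⟩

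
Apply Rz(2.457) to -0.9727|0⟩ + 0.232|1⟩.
(-0.3265 + 0.9163i)|0⟩ + (0.07787 + 0.2185i)|1⟩

Rz(2.457) = [[e^(−iθ/2), 0], [0, e^(iθ/2)]] with e^(±iθ/2) = cos(θ/2) ± i·sin(θ/2); θ = 2.457, cos(θ/2) ≈ 0.335651, sin(θ/2) ≈ 0.941986.
With a = amp(|0⟩) = -0.9727 and b = amp(|1⟩) = 0.232:
new amp(|0⟩) = (0.335651 - 0.941986i)·a = (-0.3265 + 0.9163i)
new amp(|1⟩) = (0.335651 + 0.941986i)·b = (0.07787 + 0.2185i)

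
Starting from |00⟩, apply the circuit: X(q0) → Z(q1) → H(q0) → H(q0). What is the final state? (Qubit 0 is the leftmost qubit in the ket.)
|10⟩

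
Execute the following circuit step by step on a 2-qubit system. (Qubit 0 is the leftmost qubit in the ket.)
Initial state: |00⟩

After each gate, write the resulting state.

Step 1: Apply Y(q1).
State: i|01⟩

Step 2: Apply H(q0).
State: (1/√2)i|01⟩ + (1/√2)i|11⟩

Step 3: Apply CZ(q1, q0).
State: (1/√2)i|01⟩ - (1/√2)i|11⟩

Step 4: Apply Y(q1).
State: 1/√2|00⟩ - 1/√2|10⟩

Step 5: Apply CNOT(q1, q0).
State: 1/√2|00⟩ - 1/√2|10⟩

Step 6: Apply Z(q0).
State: 1/√2|00⟩ + 1/√2|10⟩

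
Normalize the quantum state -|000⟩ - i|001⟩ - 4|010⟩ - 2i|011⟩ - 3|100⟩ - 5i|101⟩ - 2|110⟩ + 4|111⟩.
-0.1147|000⟩ - 0.1147i|001⟩ - 0.4588|010⟩ - 0.2294i|011⟩ - 0.3441|100⟩ - 0.5735i|101⟩ - 0.2294|110⟩ + 0.4588|111⟩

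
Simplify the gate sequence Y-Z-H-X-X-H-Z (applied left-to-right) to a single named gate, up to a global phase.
Y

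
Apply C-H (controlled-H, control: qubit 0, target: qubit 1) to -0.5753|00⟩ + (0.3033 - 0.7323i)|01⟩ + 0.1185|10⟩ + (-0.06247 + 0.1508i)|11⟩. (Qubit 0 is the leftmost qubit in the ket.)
-0.5753|00⟩ + (0.3033 - 0.7323i)|01⟩ + (0.03962 + 0.1066i)|10⟩ + (0.128 - 0.1066i)|11⟩

C-H leaves the control-|0⟩ kets |00⟩, |01⟩ unchanged and applies H to qubit 1 on the control-|1⟩ pair (|10⟩, |11⟩).
H = [[1/√2, 1/√2], [1/√2, -1/√2]].
With a = amp(|10⟩) = 0.1185 and b = amp(|11⟩) = (-0.06247 + 0.1508i):
new amp(|10⟩) = (1/√2)·a + (1/√2)·b = (0.03962 + 0.1066i)
new amp(|11⟩) = (1/√2)·a + (-1/√2)·b = (0.128 - 0.1066i)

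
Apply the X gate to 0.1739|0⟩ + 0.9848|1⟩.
0.9848|0⟩ + 0.1739|1⟩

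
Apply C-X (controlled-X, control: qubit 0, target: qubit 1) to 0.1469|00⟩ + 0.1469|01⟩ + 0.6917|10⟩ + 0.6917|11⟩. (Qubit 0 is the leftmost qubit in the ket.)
0.1469|00⟩ + 0.1469|01⟩ + 0.6917|10⟩ + 0.6917|11⟩

C-X leaves the control-|0⟩ kets |00⟩, |01⟩ unchanged and applies X to qubit 1 on the control-|1⟩ pair (|10⟩, |11⟩).
X = [[0, 1], [1, 0]].
With a = amp(|10⟩) = 0.6917 and b = amp(|11⟩) = 0.6917:
new amp(|10⟩) = (1)·b = 0.6917
new amp(|11⟩) = (1)·a = 0.6917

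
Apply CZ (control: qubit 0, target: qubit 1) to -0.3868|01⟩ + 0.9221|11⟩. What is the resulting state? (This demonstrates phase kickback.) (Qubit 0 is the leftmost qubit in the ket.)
-0.3868|01⟩ - 0.9221|11⟩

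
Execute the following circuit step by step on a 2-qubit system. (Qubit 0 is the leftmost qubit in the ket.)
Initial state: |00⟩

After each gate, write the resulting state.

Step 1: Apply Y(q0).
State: i|10⟩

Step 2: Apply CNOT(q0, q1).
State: i|11⟩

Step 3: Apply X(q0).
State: i|01⟩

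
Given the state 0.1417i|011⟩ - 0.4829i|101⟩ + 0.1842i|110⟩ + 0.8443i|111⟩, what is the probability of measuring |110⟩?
0.03393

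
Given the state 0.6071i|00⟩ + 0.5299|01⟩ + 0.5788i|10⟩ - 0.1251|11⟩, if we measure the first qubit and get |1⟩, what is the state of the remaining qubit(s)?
0.9774i|0⟩ - 0.2113|1⟩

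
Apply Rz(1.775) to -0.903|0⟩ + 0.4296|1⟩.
(-0.5701 + 0.7003i)|0⟩ + (0.2712 + 0.3332i)|1⟩

Rz(1.775) = [[e^(−iθ/2), 0], [0, e^(iθ/2)]] with e^(±iθ/2) = cos(θ/2) ± i·sin(θ/2); θ = 1.775, cos(θ/2) ≈ 0.631353, sin(θ/2) ≈ 0.775496.
With a = amp(|0⟩) = -0.903 and b = amp(|1⟩) = 0.4296:
new amp(|0⟩) = (0.631353 - 0.775496i)·a = (-0.5701 + 0.7003i)
new amp(|1⟩) = (0.631353 + 0.775496i)·b = (0.2712 + 0.3332i)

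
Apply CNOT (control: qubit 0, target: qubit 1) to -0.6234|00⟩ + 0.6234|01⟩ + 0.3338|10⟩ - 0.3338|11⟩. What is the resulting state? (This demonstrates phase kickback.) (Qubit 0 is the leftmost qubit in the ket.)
-0.6234|00⟩ + 0.6234|01⟩ - 0.3338|10⟩ + 0.3338|11⟩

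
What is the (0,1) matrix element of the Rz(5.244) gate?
0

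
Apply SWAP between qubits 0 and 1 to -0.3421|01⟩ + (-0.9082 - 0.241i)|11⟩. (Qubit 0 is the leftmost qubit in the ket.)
-0.3421|10⟩ + (-0.9082 - 0.241i)|11⟩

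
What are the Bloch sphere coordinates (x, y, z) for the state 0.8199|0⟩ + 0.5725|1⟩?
(0.9388, 0, 0.3445)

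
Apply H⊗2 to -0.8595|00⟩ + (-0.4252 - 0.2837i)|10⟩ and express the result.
(-0.6424 - 0.1419i)|00⟩ + (-0.6424 - 0.1419i)|01⟩ + (-0.2172 + 0.1419i)|10⟩ + (-0.2172 + 0.1419i)|11⟩

H⊗2 gives amp(|y⟩) = (1/2) Σ_x (−1)^(x·y) amp(|x⟩), where x·y is the number of positions in which both x and y have a 1.
|00⟩: (-0.8595 + (-0.4252 - 0.2837i))/2 = (-0.6424 - 0.1419i)
|01⟩: (-0.8595 + (-0.4252 - 0.2837i))/2 = (-0.6424 - 0.1419i)
|10⟩: (-0.8595 - (-0.4252 - 0.2837i))/2 = (-0.2172 + 0.1419i)
|11⟩: (-0.8595 - (-0.4252 - 0.2837i))/2 = (-0.2172 + 0.1419i)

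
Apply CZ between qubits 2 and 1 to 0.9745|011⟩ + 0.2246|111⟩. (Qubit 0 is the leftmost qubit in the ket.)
-0.9745|011⟩ - 0.2246|111⟩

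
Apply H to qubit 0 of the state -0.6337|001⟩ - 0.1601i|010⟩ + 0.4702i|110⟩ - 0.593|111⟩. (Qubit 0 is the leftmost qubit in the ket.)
-0.4481|001⟩ + 0.2193i|010⟩ - 0.4193|011⟩ - 0.4481|101⟩ - 0.4457i|110⟩ + 0.4193|111⟩

H on qubit 0 mixes each pair of kets that differ only in qubit 0: amplitudes (a, b) of (|…0…⟩, |…1…⟩) become ((a + b)/√2, (a − b)/√2). Kets absent from the input have amplitude 0.
(|001⟩, |101⟩): (a, b) = (-0.6337, 0) → (-0.4481, -0.4481)
(|010⟩, |110⟩): (a, b) = (-0.1601i, 0.4702i) → (0.2193i, -0.4457i)
(|011⟩, |111⟩): (a, b) = (0, -0.593) → (-0.4193, 0.4193)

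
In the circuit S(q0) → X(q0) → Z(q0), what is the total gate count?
3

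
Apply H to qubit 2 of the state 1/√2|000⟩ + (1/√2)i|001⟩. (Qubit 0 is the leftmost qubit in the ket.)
(1/2 + (1/2)i)|000⟩ + (1/2 - (1/2)i)|001⟩

H on qubit 2 mixes each pair of kets that differ only in qubit 2: amplitudes (a, b) of (|…0…⟩, |…1…⟩) become ((a + b)/√2, (a − b)/√2). Kets absent from the input have amplitude 0.
(|000⟩, |001⟩): (a, b) = (1/√2, (1/√2)i) → ((1/2 + (1/2)i), (1/2 - (1/2)i))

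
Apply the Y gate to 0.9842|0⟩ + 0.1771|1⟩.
-0.1771i|0⟩ + 0.9842i|1⟩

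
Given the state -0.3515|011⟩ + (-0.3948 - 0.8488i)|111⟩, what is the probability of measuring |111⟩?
0.8763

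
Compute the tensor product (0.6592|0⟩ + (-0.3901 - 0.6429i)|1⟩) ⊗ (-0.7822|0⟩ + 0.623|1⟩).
-0.5156|00⟩ + 0.4107|01⟩ + (0.3051 + 0.5029i)|10⟩ + (-0.243 - 0.4005i)|11⟩

amp(|b₁b₂…⟩) = product of the factor amplitudes for bits b₁, b₂, …; only kets whose every factor amplitude is nonzero survive.
|00⟩: (0.6592)(-0.7822) = -0.5156
|01⟩: (0.6592)(0.623) = 0.4107
|10⟩: (-0.3901 - 0.6429i)(-0.7822) = (0.3051 + 0.5029i)
|11⟩: (-0.3901 - 0.6429i)(0.623) = (-0.243 - 0.4005i)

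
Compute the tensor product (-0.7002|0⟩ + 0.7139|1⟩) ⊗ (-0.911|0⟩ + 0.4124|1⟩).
0.6379|00⟩ - 0.2888|01⟩ - 0.6504|10⟩ + 0.2944|11⟩

amp(|b₁b₂…⟩) = product of the factor amplitudes for bits b₁, b₂, …; only kets whose every factor amplitude is nonzero survive.
|00⟩: (-0.7002)(-0.911) = 0.6379
|01⟩: (-0.7002)(0.4124) = -0.2888
|10⟩: (0.7139)(-0.911) = -0.6504
|11⟩: (0.7139)(0.4124) = 0.2944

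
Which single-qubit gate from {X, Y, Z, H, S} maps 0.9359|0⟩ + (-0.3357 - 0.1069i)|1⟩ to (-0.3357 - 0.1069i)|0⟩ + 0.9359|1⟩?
X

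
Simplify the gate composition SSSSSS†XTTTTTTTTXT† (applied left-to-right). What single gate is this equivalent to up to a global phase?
T†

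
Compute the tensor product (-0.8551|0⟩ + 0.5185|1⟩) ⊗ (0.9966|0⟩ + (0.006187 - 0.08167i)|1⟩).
-0.8522|00⟩ + (-0.005291 + 0.06984i)|01⟩ + 0.5167|10⟩ + (0.003208 - 0.04235i)|11⟩

amp(|b₁b₂…⟩) = product of the factor amplitudes for bits b₁, b₂, …; only kets whose every factor amplitude is nonzero survive.
|00⟩: (-0.8551)(0.9966) = -0.8522
|01⟩: (-0.8551)(0.006187 - 0.08167i) = (-0.005291 + 0.06984i)
|10⟩: (0.5185)(0.9966) = 0.5167
|11⟩: (0.5185)(0.006187 - 0.08167i) = (0.003208 - 0.04235i)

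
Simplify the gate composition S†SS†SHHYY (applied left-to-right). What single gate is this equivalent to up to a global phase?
I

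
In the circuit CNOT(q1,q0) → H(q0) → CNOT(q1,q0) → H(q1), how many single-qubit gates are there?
2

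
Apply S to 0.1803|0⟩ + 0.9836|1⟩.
0.1803|0⟩ + 0.9836i|1⟩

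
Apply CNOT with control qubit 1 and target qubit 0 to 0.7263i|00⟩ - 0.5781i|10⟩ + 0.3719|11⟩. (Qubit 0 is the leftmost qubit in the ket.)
0.7263i|00⟩ + 0.3719|01⟩ - 0.5781i|10⟩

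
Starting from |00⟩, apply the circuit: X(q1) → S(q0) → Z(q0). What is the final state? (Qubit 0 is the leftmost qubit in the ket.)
|01⟩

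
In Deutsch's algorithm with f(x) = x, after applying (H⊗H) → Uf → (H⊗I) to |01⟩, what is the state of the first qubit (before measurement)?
|1⟩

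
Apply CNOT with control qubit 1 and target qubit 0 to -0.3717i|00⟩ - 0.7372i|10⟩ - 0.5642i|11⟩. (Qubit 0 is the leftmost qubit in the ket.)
-0.3717i|00⟩ - 0.5642i|01⟩ - 0.7372i|10⟩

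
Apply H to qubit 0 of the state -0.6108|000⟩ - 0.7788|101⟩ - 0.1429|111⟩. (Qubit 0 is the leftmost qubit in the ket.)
-0.4319|000⟩ - 0.5507|001⟩ - 0.101|011⟩ - 0.4319|100⟩ + 0.5507|101⟩ + 0.101|111⟩

H on qubit 0 mixes each pair of kets that differ only in qubit 0: amplitudes (a, b) of (|…0…⟩, |…1…⟩) become ((a + b)/√2, (a − b)/√2). Kets absent from the input have amplitude 0.
(|000⟩, |100⟩): (a, b) = (-0.6108, 0) → (-0.4319, -0.4319)
(|001⟩, |101⟩): (a, b) = (0, -0.7788) → (-0.5507, 0.5507)
(|011⟩, |111⟩): (a, b) = (0, -0.1429) → (-0.101, 0.101)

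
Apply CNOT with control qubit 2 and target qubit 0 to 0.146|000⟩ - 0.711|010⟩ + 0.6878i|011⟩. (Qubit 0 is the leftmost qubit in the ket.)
0.146|000⟩ - 0.711|010⟩ + 0.6878i|111⟩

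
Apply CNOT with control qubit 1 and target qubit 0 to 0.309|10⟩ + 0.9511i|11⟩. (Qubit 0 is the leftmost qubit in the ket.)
0.9511i|01⟩ + 0.309|10⟩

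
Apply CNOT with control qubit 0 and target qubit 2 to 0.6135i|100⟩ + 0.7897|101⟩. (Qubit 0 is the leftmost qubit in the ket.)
0.7897|100⟩ + 0.6135i|101⟩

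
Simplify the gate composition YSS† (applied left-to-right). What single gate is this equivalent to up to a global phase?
Y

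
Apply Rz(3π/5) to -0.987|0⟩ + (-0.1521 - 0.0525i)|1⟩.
(-0.5801 + 0.7985i)|0⟩ + (-0.04693 - 0.1539i)|1⟩

Rz(3π/5) = [[e^(−iθ/2), 0], [0, e^(iθ/2)]] with e^(±iθ/2) = cos(θ/2) ± i·sin(θ/2); θ = 3π/5, cos(θ/2) ≈ 0.587785, sin(θ/2) ≈ 0.809017.
With a = amp(|0⟩) = -0.987 and b = amp(|1⟩) = (-0.1521 - 0.0525i):
new amp(|0⟩) = (0.587785 - 0.809017i)·a = (-0.5801 + 0.7985i)
new amp(|1⟩) = (0.587785 + 0.809017i)·b = (-0.04693 - 0.1539i)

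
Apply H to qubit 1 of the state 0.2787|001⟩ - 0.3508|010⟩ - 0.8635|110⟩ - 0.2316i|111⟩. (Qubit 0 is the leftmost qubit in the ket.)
-0.2481|000⟩ + 0.1971|001⟩ + 0.2481|010⟩ + 0.1971|011⟩ - 0.6106|100⟩ - 0.1638i|101⟩ + 0.6106|110⟩ + 0.1638i|111⟩

H on qubit 1 mixes each pair of kets that differ only in qubit 1: amplitudes (a, b) of (|…0…⟩, |…1…⟩) become ((a + b)/√2, (a − b)/√2). Kets absent from the input have amplitude 0.
(|000⟩, |010⟩): (a, b) = (0, -0.3508) → (-0.2481, 0.2481)
(|001⟩, |011⟩): (a, b) = (0.2787, 0) → (0.1971, 0.1971)
(|100⟩, |110⟩): (a, b) = (0, -0.8635) → (-0.6106, 0.6106)
(|101⟩, |111⟩): (a, b) = (0, -0.2316i) → (-0.1638i, 0.1638i)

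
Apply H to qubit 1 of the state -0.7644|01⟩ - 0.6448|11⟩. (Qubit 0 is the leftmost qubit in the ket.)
-0.5405|00⟩ + 0.5405|01⟩ - 0.4559|10⟩ + 0.4559|11⟩

H on qubit 1 mixes each pair of kets that differ only in qubit 1: amplitudes (a, b) of (|…0…⟩, |…1…⟩) become ((a + b)/√2, (a − b)/√2). Kets absent from the input have amplitude 0.
(|00⟩, |01⟩): (a, b) = (0, -0.7644) → (-0.5405, 0.5405)
(|10⟩, |11⟩): (a, b) = (0, -0.6448) → (-0.4559, 0.4559)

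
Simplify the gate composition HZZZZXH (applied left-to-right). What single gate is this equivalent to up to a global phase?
Z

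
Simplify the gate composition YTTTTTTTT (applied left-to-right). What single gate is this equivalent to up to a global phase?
Y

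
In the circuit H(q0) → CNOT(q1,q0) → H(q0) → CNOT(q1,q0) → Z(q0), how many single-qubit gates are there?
3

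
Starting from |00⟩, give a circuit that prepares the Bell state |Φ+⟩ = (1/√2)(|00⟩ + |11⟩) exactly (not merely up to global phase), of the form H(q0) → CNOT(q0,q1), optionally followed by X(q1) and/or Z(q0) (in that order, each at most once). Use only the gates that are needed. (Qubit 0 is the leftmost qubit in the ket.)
H(q0) → CNOT(q0,q1)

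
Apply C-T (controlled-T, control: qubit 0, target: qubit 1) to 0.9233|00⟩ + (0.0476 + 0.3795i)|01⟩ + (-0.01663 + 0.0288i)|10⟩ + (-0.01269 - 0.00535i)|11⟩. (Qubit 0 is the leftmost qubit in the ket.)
0.9233|00⟩ + (0.0476 + 0.3795i)|01⟩ + (-0.01663 + 0.0288i)|10⟩ + (-0.00519 - 0.01276i)|11⟩

C-T leaves the control-|0⟩ kets |00⟩, |01⟩ unchanged and applies T to qubit 1 on the control-|1⟩ pair (|10⟩, |11⟩).
T = [[1, 0], [0, (1/√2 + (1/√2)i)]].
With a = amp(|10⟩) = (-0.01663 + 0.0288i) and b = amp(|11⟩) = (-0.01269 - 0.00535i):
new amp(|10⟩) = (1)·a = (-0.01663 + 0.0288i)
new amp(|11⟩) = (1/√2 + (1/√2)i)·b = (-0.00519 - 0.01276i)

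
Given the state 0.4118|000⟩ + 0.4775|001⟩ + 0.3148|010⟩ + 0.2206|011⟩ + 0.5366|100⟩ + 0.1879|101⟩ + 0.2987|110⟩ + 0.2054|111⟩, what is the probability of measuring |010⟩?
0.0991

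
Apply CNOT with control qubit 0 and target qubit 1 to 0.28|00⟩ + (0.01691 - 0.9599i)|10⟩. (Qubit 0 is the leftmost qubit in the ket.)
0.28|00⟩ + (0.01691 - 0.9599i)|11⟩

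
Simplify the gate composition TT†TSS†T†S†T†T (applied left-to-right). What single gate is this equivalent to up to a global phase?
S†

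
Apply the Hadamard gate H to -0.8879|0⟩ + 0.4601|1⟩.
-0.3025|0⟩ - 0.9532|1⟩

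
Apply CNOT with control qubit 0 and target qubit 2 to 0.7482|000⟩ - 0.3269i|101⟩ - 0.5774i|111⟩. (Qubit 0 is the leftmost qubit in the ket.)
0.7482|000⟩ - 0.3269i|100⟩ - 0.5774i|110⟩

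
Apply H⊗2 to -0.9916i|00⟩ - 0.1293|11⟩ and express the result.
(-0.06465 - 0.4958i)|00⟩ + (0.06465 - 0.4958i)|01⟩ + (0.06465 - 0.4958i)|10⟩ + (-0.06465 - 0.4958i)|11⟩

H⊗2 gives amp(|y⟩) = (1/2) Σ_x (−1)^(x·y) amp(|x⟩), where x·y is the number of positions in which both x and y have a 1.
|00⟩: (-0.9916i - 0.1293)/2 = (-0.06465 - 0.4958i)
|01⟩: (-0.9916i + 0.1293)/2 = (0.06465 - 0.4958i)
|10⟩: (-0.9916i + 0.1293)/2 = (0.06465 - 0.4958i)
|11⟩: (-0.9916i - 0.1293)/2 = (-0.06465 - 0.4958i)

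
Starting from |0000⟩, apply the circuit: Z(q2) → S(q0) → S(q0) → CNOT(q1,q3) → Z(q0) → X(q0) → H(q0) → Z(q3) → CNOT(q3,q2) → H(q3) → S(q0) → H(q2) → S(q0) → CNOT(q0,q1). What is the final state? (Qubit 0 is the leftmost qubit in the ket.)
1/√8|0000⟩ + 1/√8|0001⟩ + 1/√8|0010⟩ + 1/√8|0011⟩ + 1/√8|1100⟩ + 1/√8|1101⟩ + 1/√8|1110⟩ + 1/√8|1111⟩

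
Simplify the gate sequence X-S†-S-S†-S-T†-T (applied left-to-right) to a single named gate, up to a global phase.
X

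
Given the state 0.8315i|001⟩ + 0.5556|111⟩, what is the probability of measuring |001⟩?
0.6914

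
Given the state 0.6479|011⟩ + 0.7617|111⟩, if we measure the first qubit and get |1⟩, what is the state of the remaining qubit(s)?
|11⟩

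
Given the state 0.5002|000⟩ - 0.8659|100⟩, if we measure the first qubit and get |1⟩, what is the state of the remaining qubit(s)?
-|00⟩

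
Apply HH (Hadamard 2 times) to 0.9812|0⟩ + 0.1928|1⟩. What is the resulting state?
0.9812|0⟩ + 0.1928|1⟩

H² = I, so an even number of Hadamards cancels: H^2 = I and the state is unchanged.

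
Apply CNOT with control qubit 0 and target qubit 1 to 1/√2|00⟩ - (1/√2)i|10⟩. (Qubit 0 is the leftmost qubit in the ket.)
1/√2|00⟩ - (1/√2)i|11⟩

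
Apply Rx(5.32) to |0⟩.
-0.8863|0⟩ - 0.4632i|1⟩

Rx(5.32) = [[cos(θ/2), −i·sin(θ/2)], [−i·sin(θ/2), cos(θ/2)]]; θ = 5.32, cos(θ/2) ≈ -0.886258, sin(θ/2) ≈ 0.463191.
With a = amp(|0⟩) = 1 and b = amp(|1⟩) = 0:
new amp(|0⟩) = (-0.886258)·a + (-0.463191i)·b = -0.8863
new amp(|1⟩) = (-0.463191i)·a + (-0.886258)·b = -0.4632i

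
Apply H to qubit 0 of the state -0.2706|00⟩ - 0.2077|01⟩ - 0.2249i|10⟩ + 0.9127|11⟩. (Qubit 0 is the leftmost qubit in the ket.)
(-0.1913 - 0.159i)|00⟩ + 0.4985|01⟩ + (-0.1913 + 0.159i)|10⟩ - 0.7922|11⟩

H on qubit 0 mixes each pair of kets that differ only in qubit 0: amplitudes (a, b) of (|…0…⟩, |…1…⟩) become ((a + b)/√2, (a − b)/√2). Kets absent from the input have amplitude 0.
(|00⟩, |10⟩): (a, b) = (-0.2706, -0.2249i) → ((-0.1913 - 0.159i), (-0.1913 + 0.159i))
(|01⟩, |11⟩): (a, b) = (-0.2077, 0.9127) → (0.4985, -0.7922)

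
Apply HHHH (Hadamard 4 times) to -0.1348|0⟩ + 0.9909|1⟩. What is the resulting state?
-0.1348|0⟩ + 0.9909|1⟩

H² = I, so an even number of Hadamards cancels: H^4 = I and the state is unchanged.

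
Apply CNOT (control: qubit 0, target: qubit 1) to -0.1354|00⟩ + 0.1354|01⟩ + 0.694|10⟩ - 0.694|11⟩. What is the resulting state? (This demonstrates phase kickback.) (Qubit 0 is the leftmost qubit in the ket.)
-0.1354|00⟩ + 0.1354|01⟩ - 0.694|10⟩ + 0.694|11⟩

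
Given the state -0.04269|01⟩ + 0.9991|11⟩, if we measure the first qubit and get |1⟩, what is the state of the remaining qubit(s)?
|1⟩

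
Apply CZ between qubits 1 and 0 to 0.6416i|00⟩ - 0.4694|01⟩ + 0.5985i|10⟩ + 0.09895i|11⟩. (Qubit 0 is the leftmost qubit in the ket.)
0.6416i|00⟩ - 0.4694|01⟩ + 0.5985i|10⟩ - 0.09895i|11⟩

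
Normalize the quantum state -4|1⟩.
-|1⟩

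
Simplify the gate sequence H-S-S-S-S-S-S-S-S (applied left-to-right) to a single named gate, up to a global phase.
H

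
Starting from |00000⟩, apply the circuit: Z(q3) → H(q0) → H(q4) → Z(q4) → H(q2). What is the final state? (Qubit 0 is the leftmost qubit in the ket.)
1/√8|00000⟩ - 1/√8|00001⟩ + 1/√8|00100⟩ - 1/√8|00101⟩ + 1/√8|10000⟩ - 1/√8|10001⟩ + 1/√8|10100⟩ - 1/√8|10101⟩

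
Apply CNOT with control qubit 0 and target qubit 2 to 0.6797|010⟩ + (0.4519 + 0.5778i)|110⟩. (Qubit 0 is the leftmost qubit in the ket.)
0.6797|010⟩ + (0.4519 + 0.5778i)|111⟩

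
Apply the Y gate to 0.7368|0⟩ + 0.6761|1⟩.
-0.6761i|0⟩ + 0.7368i|1⟩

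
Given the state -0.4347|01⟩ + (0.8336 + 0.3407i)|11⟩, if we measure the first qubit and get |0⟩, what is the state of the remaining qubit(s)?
-|1⟩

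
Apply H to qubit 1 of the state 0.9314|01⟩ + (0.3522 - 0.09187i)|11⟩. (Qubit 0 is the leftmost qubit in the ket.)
0.6586|00⟩ - 0.6586|01⟩ + (0.249 - 0.06496i)|10⟩ + (-0.249 + 0.06496i)|11⟩

H on qubit 1 mixes each pair of kets that differ only in qubit 1: amplitudes (a, b) of (|…0…⟩, |…1…⟩) become ((a + b)/√2, (a − b)/√2). Kets absent from the input have amplitude 0.
(|00⟩, |01⟩): (a, b) = (0, 0.9314) → (0.6586, -0.6586)
(|10⟩, |11⟩): (a, b) = (0, (0.3522 - 0.09187i)) → ((0.249 - 0.06496i), (-0.249 + 0.06496i))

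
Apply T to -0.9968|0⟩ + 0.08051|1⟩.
-0.9968|0⟩ + (0.05693 + 0.05693i)|1⟩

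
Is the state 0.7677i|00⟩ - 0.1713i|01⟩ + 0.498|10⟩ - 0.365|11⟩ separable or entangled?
Entangled

Writing the state as a|00⟩ + b|01⟩ + c|10⟩ + d|11⟩, it is a product state iff ad − bc = 0.
Here (a, b, c, d) = (0.7677i, -0.1713i, 0.498, -0.365): ad − bc = (0.7677i)(-0.365) − (-0.1713i)(0.498) = -0.1949i ≠ 0, so the state is entangled.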